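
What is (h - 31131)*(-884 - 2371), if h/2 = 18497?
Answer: -19084065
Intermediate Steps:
h = 36994 (h = 2*18497 = 36994)
(h - 31131)*(-884 - 2371) = (36994 - 31131)*(-884 - 2371) = 5863*(-3255) = -19084065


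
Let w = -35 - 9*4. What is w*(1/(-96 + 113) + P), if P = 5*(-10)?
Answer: 60279/17 ≈ 3545.8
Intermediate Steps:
P = -50
w = -71 (w = -35 - 1*36 = -35 - 36 = -71)
w*(1/(-96 + 113) + P) = -71*(1/(-96 + 113) - 50) = -71*(1/17 - 50) = -71*(-849/17) = 60279/17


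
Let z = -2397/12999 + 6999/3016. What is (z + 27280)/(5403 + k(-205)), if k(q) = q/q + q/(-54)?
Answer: 9626361427521/1908113105444 ≈ 5.0450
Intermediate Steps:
k(q) = 1 - q/54 (k(q) = 1 + q*(-1/54) = 1 - q/54)
z = 27916883/13068328 (z = -2397*1/12999 + 6999*(1/3016) = -799/4333 + 6999/3016 = 27916883/13068328 ≈ 2.1362)
(z + 27280)/(5403 + k(-205)) = (27916883/13068328 + 27280)/(5403 + (1 - 1/54*(-205))) = 356531904723/(13068328*(5403 + (1 + 205/54))) = 356531904723/(13068328*(5403 + 259/54)) = 356531904723/(13068328*(292021/54)) = (356531904723/13068328)*(54/292021) = 9626361427521/1908113105444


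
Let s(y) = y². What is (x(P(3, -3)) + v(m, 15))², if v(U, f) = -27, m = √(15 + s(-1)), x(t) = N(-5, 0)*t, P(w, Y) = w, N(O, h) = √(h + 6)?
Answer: 783 - 162*√6 ≈ 386.18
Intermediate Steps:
N(O, h) = √(6 + h)
x(t) = t*√6 (x(t) = √(6 + 0)*t = √6*t = t*√6)
m = 4 (m = √(15 + (-1)²) = √(15 + 1) = √16 = 4)
(x(P(3, -3)) + v(m, 15))² = (3*√6 - 27)² = (-27 + 3*√6)²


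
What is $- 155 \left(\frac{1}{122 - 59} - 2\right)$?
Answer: $\frac{19375}{63} \approx 307.54$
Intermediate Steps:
$- 155 \left(\frac{1}{122 - 59} - 2\right) = - 155 \left(\frac{1}{63} - 2\right) = \left(-155\right) \left(- \frac{125}{63}\right) = \frac{19375}{63}$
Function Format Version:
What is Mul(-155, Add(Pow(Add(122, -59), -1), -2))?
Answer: Rational(19375, 63) ≈ 307.54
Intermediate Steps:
Mul(-155, Add(Pow(Add(122, -59), -1), -2)) = Mul(-155, Add(Pow(63, -1), -2)) = Mul(-155, Add(Rational(1, 63), -2)) = Mul(-155, Rational(-125, 63)) = Rational(19375, 63)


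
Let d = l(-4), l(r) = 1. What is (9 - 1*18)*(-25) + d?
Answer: 226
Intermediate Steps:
d = 1
(9 - 1*18)*(-25) + d = (9 - 1*18)*(-25) + 1 = (9 - 18)*(-25) + 1 = -9*(-25) + 1 = 225 + 1 = 226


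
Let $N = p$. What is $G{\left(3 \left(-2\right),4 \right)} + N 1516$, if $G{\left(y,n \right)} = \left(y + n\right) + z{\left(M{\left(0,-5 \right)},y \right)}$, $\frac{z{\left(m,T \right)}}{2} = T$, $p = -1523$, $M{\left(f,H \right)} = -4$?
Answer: $-2308882$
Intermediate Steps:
$z{\left(m,T \right)} = 2 T$
$N = -1523$
$G{\left(y,n \right)} = n + 3 y$ ($G{\left(y,n \right)} = \left(y + n\right) + 2 y = \left(n + y\right) + 2 y = n + 3 y$)
$G{\left(3 \left(-2\right),4 \right)} + N 1516 = \left(4 + 3 \cdot 3 \left(-2\right)\right) - 2308868 = \left(4 + 3 \left(-6\right)\right) - 2308868 = \left(4 - 18\right) - 2308868 = -14 - 2308868 = -2308882$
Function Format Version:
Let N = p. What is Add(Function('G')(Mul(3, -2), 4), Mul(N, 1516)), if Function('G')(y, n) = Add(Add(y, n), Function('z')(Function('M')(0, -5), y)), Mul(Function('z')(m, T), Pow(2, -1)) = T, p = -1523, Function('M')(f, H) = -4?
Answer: -2308882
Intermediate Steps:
Function('z')(m, T) = Mul(2, T)
N = -1523
Function('G')(y, n) = Add(n, Mul(3, y)) (Function('G')(y, n) = Add(Add(y, n), Mul(2, y)) = Add(Add(n, y), Mul(2, y)) = Add(n, Mul(3, y)))
Add(Function('G')(Mul(3, -2), 4), Mul(N, 1516)) = Add(Add(4, Mul(3, Mul(3, -2))), Mul(-1523, 1516)) = Add(Add(4, Mul(3, -6)), -2308868) = Add(Add(4, -18), -2308868) = Add(-14, -2308868) = -2308882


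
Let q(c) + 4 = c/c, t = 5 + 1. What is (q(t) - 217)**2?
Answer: 48400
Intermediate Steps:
t = 6
q(c) = -3 (q(c) = -4 + c/c = -4 + 1 = -3)
(q(t) - 217)**2 = (-3 - 217)**2 = (-220)**2 = 48400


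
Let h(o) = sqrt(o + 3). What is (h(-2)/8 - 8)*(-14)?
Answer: 441/4 ≈ 110.25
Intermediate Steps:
h(o) = sqrt(3 + o)
(h(-2)/8 - 8)*(-14) = (sqrt(3 - 2)/8 - 8)*(-14) = (sqrt(1)*(1/8) - 8)*(-14) = (1*(1/8) - 8)*(-14) = (1/8 - 8)*(-14) = -63/8*(-14) = 441/4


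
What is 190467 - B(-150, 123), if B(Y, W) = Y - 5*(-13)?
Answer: 190552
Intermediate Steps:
B(Y, W) = 65 + Y (B(Y, W) = Y + 65 = 65 + Y)
190467 - B(-150, 123) = 190467 - (65 - 150) = 190467 - 1*(-85) = 190467 + 85 = 190552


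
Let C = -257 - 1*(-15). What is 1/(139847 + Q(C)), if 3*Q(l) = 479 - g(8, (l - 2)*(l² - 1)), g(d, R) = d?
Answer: 1/140004 ≈ 7.1427e-6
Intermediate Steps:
C = -242 (C = -257 + 15 = -242)
Q(l) = 157 (Q(l) = (479 - 1*8)/3 = (479 - 8)/3 = (⅓)*471 = 157)
1/(139847 + Q(C)) = 1/(139847 + 157) = 1/140004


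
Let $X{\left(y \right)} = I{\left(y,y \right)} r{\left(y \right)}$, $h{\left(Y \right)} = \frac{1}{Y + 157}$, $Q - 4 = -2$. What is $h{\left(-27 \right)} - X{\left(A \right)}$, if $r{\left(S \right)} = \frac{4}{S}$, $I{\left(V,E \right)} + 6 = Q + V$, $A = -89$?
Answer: $- \frac{48271}{11570} \approx -4.1721$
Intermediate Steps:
$Q = 2$ ($Q = 4 - 2 = 2$)
$h{\left(Y \right)} = \frac{1}{157 + Y}$
$I{\left(V,E \right)} = -4 + V$ ($I{\left(V,E \right)} = -6 + \left(2 + V\right) = -4 + V$)
$X{\left(y \right)} = \frac{4 \left(-4 + y\right)}{y}$ ($X{\left(y \right)} = \left(-4 + y\right) \frac{4}{y} = \frac{4 \left(-4 + y\right)}{y}$)
$h{\left(-27 \right)} - X{\left(A \right)} = \frac{1}{157 - 27} - \left(4 - \frac{16}{-89}\right) = \frac{1}{130} - \left(4 - - \frac{16}{89}\right) = \frac{1}{130} - \left(4 + \frac{16}{89}\right) = \frac{1}{130} - \frac{372}{89} = - \frac{48271}{11570}$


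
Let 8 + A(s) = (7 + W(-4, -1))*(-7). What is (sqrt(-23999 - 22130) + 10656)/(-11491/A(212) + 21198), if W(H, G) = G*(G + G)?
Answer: 756576/1516549 + 71*I*sqrt(46129)/1516549 ≈ 0.49888 + 0.010055*I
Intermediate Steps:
W(H, G) = 2*G**2 (W(H, G) = G*(2*G) = 2*G**2)
A(s) = -71 (A(s) = -8 + (7 + 2*(-1)**2)*(-7) = -8 + (7 + 2*1)*(-7) = -8 + (7 + 2)*(-7) = -8 + 9*(-7) = -8 - 63 = -71)
(sqrt(-23999 - 22130) + 10656)/(-11491/A(212) + 21198) = (sqrt(-23999 - 22130) + 10656)/(-11491/(-71) + 21198) = (sqrt(-46129) + 10656)/(-11491*(-1/71) + 21198) = (I*sqrt(46129) + 10656)/(11491/71 + 21198) = (10656 + I*sqrt(46129))/(1516549/71) = (10656 + I*sqrt(46129))*(71/1516549) = 756576/1516549 + 71*I*sqrt(46129)/1516549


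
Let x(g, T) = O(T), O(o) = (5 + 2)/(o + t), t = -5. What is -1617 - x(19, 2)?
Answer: -4844/3 ≈ -1614.7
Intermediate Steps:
O(o) = 7/(-5 + o) (O(o) = (5 + 2)/(o - 5) = 7/(-5 + o))
x(g, T) = 7/(-5 + T)
-1617 - x(19, 2) = -1617 - 7/(-5 + 2) = -1617 - 7/(-3) = -1617 - 7*(-1)/3 = -1617 - 1*(-7/3) = -1617 + 7/3 = -4844/3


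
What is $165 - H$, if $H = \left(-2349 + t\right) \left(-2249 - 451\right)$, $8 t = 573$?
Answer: $- \frac{12297495}{2} \approx -6.1487 \cdot 10^{6}$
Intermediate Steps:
$t = \frac{573}{8}$ ($t = \frac{1}{8} \cdot 573 = \frac{573}{8} \approx 71.625$)
$H = \frac{12297825}{2}$ ($H = \left(-2349 + \frac{573}{8}\right) \left(-2249 - 451\right) = \left(- \frac{18219}{8}\right) \left(-2700\right) = \frac{12297825}{2} \approx 6.1489 \cdot 10^{6}$)
$165 - H = 165 - \frac{12297825}{2} = - \frac{12297495}{2}$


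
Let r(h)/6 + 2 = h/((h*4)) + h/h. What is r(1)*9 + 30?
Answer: -21/2 ≈ -10.500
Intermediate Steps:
r(h) = -9/2 (r(h) = -12 + 6*(h/((h*4)) + h/h) = -12 + 6*(h/((4*h)) + 1) = -12 + 6*(h*(1/(4*h)) + 1) = -12 + 6*(¼ + 1) = -12 + 6*(5/4) = -12 + 15/2 = -9/2)
r(1)*9 + 30 = -9/2*9 + 30 = -81/2 + 30 = -21/2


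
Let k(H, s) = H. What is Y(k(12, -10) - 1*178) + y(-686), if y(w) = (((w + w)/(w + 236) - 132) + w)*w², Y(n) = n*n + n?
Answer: -86284202194/225 ≈ -3.8349e+8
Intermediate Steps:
Y(n) = n + n² (Y(n) = n² + n = n + n²)
y(w) = w²*(-132 + w + 2*w/(236 + w)) (y(w) = (((2*w)/(236 + w) - 132) + w)*w² = ((2*w/(236 + w) - 132) + w)*w² = ((-132 + 2*w/(236 + w)) + w)*w² = (-132 + w + 2*w/(236 + w))*w² = w²*(-132 + w + 2*w/(236 + w)))
Y(k(12, -10) - 1*178) + y(-686) = (12 - 1*178)*(1 + (12 - 1*178)) + (-686)²*(-31152 + (-686)² + 106*(-686))/(236 - 686) = (12 - 178)*(1 + (12 - 178)) + 470596*(-31152 + 470596 - 72716)/(-450) = -166*(1 - 166) + 470596*(-1/450)*366728 = -166*(-165) - 86290364944/225 = 27390 - 86290364944/225 = -86284202194/225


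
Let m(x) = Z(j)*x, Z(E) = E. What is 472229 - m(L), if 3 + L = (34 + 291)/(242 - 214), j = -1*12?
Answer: 3306326/7 ≈ 4.7233e+5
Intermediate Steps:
j = -12
L = 241/28 (L = -3 + (34 + 291)/(242 - 214) = -3 + 325/28 = 241/28 ≈ 8.6071)
m(x) = -12*x
472229 - m(L) = 472229 - (-12)*241/28 = 472229 - 1*(-723/7) = 472229 + 723/7 = 3306326/7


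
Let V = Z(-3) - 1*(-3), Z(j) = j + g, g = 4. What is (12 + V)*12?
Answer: 192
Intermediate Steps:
Z(j) = 4 + j (Z(j) = j + 4 = 4 + j)
V = 4 (V = (4 - 3) - 1*(-3) = 1 + 3 = 4)
(12 + V)*12 = (12 + 4)*12 = 16*12 = 192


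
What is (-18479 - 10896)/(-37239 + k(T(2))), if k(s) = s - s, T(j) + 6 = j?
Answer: 29375/37239 ≈ 0.78882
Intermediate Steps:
T(j) = -6 + j
k(s) = 0
(-18479 - 10896)/(-37239 + k(T(2))) = (-18479 - 10896)/(-37239 + 0) = -29375/(-37239) = -29375*(-1/37239) = 29375/37239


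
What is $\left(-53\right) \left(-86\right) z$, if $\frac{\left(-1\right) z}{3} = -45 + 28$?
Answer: $232458$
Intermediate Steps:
$z = 51$ ($z = - 3 \left(-45 + 28\right) = \left(-3\right) \left(-17\right) = 51$)
$\left(-53\right) \left(-86\right) z = \left(-53\right) \left(-86\right) 51 = 4558 \cdot 51 = 232458$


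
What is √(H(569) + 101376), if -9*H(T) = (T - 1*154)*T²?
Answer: I*√133448431/3 ≈ 3850.7*I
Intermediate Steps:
H(T) = -T²*(-154 + T)/9 (H(T) = -(T - 1*154)*T²/9 = -(T - 154)*T²/9 = -(-154 + T)*T²/9 = -T²*(-154 + T)/9)
√(H(569) + 101376) = √((⅑)*569²*(154 - 1*569) + 101376) = √((⅑)*323761*(154 - 569) + 101376) = √((⅑)*323761*(-415) + 101376) = √(-134360815/9 + 101376) = √(-133448431/9) = I*√133448431/3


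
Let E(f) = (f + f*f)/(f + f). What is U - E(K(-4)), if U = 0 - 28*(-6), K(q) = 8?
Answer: 327/2 ≈ 163.50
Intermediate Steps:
E(f) = (f + f**2)/(2*f) (E(f) = (f + f**2)/((2*f)) = (f + f**2)*(1/(2*f)) = (f + f**2)/(2*f))
U = 168 (U = 0 + 168 = 168)
U - E(K(-4)) = 168 - (1/2 + (1/2)*8) = 168 - (1/2 + 4) = 168 - 1*9/2 = 168 - 9/2 = 327/2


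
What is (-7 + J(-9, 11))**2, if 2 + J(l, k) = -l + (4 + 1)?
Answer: 25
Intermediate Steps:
J(l, k) = 3 - l (J(l, k) = -2 + (-l + (4 + 1)) = -2 + (-l + 5) = -2 + (5 - l) = 3 - l)
(-7 + J(-9, 11))**2 = (-7 + (3 - 1*(-9)))**2 = (-7 + (3 + 9))**2 = (-7 + 12)**2 = 5**2 = 25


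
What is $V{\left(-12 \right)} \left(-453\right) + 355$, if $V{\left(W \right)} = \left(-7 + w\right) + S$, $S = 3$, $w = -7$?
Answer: $5338$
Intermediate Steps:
$V{\left(W \right)} = -11$ ($V{\left(W \right)} = \left(-7 - 7\right) + 3 = -14 + 3 = -11$)
$V{\left(-12 \right)} \left(-453\right) + 355 = \left(-11\right) \left(-453\right) + 355 = 4983 + 355 = 5338$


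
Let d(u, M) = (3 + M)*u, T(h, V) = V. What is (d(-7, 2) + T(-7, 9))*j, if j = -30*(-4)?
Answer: -3120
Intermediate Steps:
j = 120 (j = -6*(-20) = 120)
d(u, M) = u*(3 + M)
(d(-7, 2) + T(-7, 9))*j = (-7*(3 + 2) + 9)*120 = (-7*5 + 9)*120 = (-35 + 9)*120 = -26*120 = -3120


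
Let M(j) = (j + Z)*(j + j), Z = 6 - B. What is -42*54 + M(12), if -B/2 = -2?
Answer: -1932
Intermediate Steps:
B = 4 (B = -2*(-2) = 4)
Z = 2 (Z = 6 - 1*4 = 6 - 4 = 2)
M(j) = 2*j*(2 + j) (M(j) = (j + 2)*(j + j) = (2 + j)*(2*j) = 2*j*(2 + j))
-42*54 + M(12) = -42*54 + 2*12*(2 + 12) = -2268 + 2*12*14 = -2268 + 336 = -1932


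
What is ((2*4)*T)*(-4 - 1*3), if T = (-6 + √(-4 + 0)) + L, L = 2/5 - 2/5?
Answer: 336 - 112*I ≈ 336.0 - 112.0*I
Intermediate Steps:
L = 0 (L = 2*(⅕) - 2*⅕ = ⅖ - ⅖ = 0)
T = -6 + 2*I (T = (-6 + √(-4 + 0)) + 0 = (-6 + √(-4)) + 0 = (-6 + 2*I) + 0 = -6 + 2*I ≈ -6.0 + 2.0*I)
((2*4)*T)*(-4 - 1*3) = ((2*4)*(-6 + 2*I))*(-4 - 1*3) = (8*(-6 + 2*I))*(-4 - 3) = (-48 + 16*I)*(-7) = 336 - 112*I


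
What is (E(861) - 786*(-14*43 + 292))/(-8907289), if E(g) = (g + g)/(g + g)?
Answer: -243661/8907289 ≈ -0.027355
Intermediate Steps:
E(g) = 1 (E(g) = (2*g)/((2*g)) = (2*g)*(1/(2*g)) = 1)
(E(861) - 786*(-14*43 + 292))/(-8907289) = (1 - 786*(-14*43 + 292))/(-8907289) = (1 - 786*(-602 + 292))*(-1/8907289) = (1 - 786*(-310))*(-1/8907289) = (1 - 1*(-243660))*(-1/8907289) = (1 + 243660)*(-1/8907289) = 243661*(-1/8907289) = -243661/8907289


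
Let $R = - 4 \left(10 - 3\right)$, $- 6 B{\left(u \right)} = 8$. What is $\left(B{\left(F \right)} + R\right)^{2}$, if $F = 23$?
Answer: $\frac{7744}{9} \approx 860.44$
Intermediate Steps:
$B{\left(u \right)} = - \frac{4}{3}$ ($B{\left(u \right)} = \left(- \frac{1}{6}\right) 8 = - \frac{4}{3}$)
$R = -28$ ($R = \left(-4\right) 7 = -28$)
$\left(B{\left(F \right)} + R\right)^{2} = \left(- \frac{4}{3} - 28\right)^{2} = \left(- \frac{88}{3}\right)^{2} = \frac{7744}{9}$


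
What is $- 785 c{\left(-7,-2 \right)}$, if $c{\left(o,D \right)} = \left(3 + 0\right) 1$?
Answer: $-2355$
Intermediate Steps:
$c{\left(o,D \right)} = 3$ ($c{\left(o,D \right)} = 3 \cdot 1 = 3$)
$- 785 c{\left(-7,-2 \right)} = \left(-785\right) 3 = -2355$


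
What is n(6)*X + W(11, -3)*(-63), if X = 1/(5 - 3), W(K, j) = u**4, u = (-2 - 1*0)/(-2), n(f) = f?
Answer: -60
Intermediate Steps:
u = 1 (u = (-2 + 0)*(-1/2) = -2*(-1/2) = 1)
W(K, j) = 1 (W(K, j) = 1**4 = 1)
X = 1/2 ≈ 0.50000
n(6)*X + W(11, -3)*(-63) = 6*(1/2) + 1*(-63) = 3 - 63 = -60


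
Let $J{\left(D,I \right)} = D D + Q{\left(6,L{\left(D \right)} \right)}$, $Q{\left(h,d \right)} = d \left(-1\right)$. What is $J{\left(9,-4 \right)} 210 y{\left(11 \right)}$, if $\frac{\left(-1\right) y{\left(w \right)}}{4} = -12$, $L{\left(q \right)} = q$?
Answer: $725760$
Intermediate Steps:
$Q{\left(h,d \right)} = - d$
$J{\left(D,I \right)} = D^{2} - D$ ($J{\left(D,I \right)} = D D - D = D^{2} - D$)
$y{\left(w \right)} = 48$ ($y{\left(w \right)} = \left(-4\right) \left(-12\right) = 48$)
$J{\left(9,-4 \right)} 210 y{\left(11 \right)} = 9 \left(-1 + 9\right) 210 \cdot 48 = 9 \cdot 8 \cdot 210 \cdot 48 = 72 \cdot 210 \cdot 48 = 15120 \cdot 48 = 725760$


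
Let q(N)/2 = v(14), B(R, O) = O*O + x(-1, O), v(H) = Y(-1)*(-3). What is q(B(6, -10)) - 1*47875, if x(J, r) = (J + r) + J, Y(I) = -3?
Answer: -47857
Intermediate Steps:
x(J, r) = r + 2*J
v(H) = 9 (v(H) = -3*(-3) = 9)
B(R, O) = -2 + O + O² (B(R, O) = O*O + (O + 2*(-1)) = O² + (O - 2) = O² + (-2 + O) = -2 + O + O²)
q(N) = 18 (q(N) = 2*9 = 18)
q(B(6, -10)) - 1*47875 = 18 - 1*47875 = 18 - 47875 = -47857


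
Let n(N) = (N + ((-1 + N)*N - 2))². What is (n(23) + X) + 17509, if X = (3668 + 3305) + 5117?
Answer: 307328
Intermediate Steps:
X = 12090 (X = 6973 + 5117 = 12090)
n(N) = (-2 + N + N*(-1 + N))² (n(N) = (N + (N*(-1 + N) - 2))² = (N + (-2 + N*(-1 + N)))² = (-2 + N + N*(-1 + N))²)
(n(23) + X) + 17509 = ((-2 + 23²)² + 12090) + 17509 = ((-2 + 529)² + 12090) + 17509 = (527² + 12090) + 17509 = (277729 + 12090) + 17509 = 289819 + 17509 = 307328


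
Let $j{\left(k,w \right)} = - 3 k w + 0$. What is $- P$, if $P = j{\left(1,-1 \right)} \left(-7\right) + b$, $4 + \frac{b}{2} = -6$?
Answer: $41$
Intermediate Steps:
$b = -20$ ($b = -8 + 2 \left(-6\right) = -8 - 12 = -20$)
$j{\left(k,w \right)} = - 3 k w$ ($j{\left(k,w \right)} = - 3 k w + 0 = - 3 k w$)
$P = -41$ ($P = \left(-3\right) 1 \left(-1\right) \left(-7\right) - 20 = 3 \left(-7\right) - 20 = -21 - 20 = -41$)
$- P = \left(-1\right) \left(-41\right) = 41$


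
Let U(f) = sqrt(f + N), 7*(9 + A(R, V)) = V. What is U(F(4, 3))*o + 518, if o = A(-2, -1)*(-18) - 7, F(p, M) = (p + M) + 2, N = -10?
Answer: 518 + 1103*I/7 ≈ 518.0 + 157.57*I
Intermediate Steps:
A(R, V) = -9 + V/7
F(p, M) = 2 + M + p (F(p, M) = (M + p) + 2 = 2 + M + p)
U(f) = sqrt(-10 + f) (U(f) = sqrt(f - 10) = sqrt(-10 + f))
o = 1103/7 (o = (-9 + (1/7)*(-1))*(-18) - 7 = (-9 - 1/7)*(-18) - 7 = -64/7*(-18) - 7 = 1152/7 - 7 = 1103/7 ≈ 157.57)
U(F(4, 3))*o + 518 = sqrt(-10 + (2 + 3 + 4))*(1103/7) + 518 = sqrt(-10 + 9)*(1103/7) + 518 = sqrt(-1)*(1103/7) + 518 = I*(1103/7) + 518 = 1103*I/7 + 518 = 518 + 1103*I/7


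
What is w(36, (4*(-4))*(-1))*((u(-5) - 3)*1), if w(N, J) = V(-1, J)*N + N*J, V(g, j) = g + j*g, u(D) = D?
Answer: 288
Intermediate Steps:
V(g, j) = g + g*j
w(N, J) = J*N + N*(-1 - J) (w(N, J) = (-(1 + J))*N + N*J = (-1 - J)*N + J*N = N*(-1 - J) + J*N = J*N + N*(-1 - J))
w(36, (4*(-4))*(-1))*((u(-5) - 3)*1) = (-1*36)*((-5 - 3)*1) = -(-288) = -36*(-8) = 288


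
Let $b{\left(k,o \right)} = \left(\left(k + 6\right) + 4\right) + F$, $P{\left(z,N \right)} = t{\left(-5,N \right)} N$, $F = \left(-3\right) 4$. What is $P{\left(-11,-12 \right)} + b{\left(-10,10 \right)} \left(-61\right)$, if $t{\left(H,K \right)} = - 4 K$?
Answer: $156$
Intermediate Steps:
$F = -12$
$P{\left(z,N \right)} = - 4 N^{2}$ ($P{\left(z,N \right)} = - 4 N N = - 4 N^{2}$)
$b{\left(k,o \right)} = -2 + k$ ($b{\left(k,o \right)} = \left(\left(k + 6\right) + 4\right) - 12 = \left(\left(6 + k\right) + 4\right) - 12 = \left(10 + k\right) - 12 = -2 + k$)
$P{\left(-11,-12 \right)} + b{\left(-10,10 \right)} \left(-61\right) = - 4 \left(-12\right)^{2} + \left(-2 - 10\right) \left(-61\right) = \left(-4\right) 144 - -732 = -576 + 732 = 156$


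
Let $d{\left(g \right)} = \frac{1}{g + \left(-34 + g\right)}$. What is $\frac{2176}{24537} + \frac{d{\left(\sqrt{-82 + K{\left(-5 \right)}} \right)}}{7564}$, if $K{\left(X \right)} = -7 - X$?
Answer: $\frac{12278193815}{138456009528} - \frac{i \sqrt{21}}{2821372} \approx 0.088679 - 1.6242 \cdot 10^{-6} i$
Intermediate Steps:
$d{\left(g \right)} = \frac{1}{-34 + 2 g}$
$\frac{2176}{24537} + \frac{d{\left(\sqrt{-82 + K{\left(-5 \right)}} \right)}}{7564} = \frac{2176}{24537} + \frac{\frac{1}{2} \frac{1}{-17 + \sqrt{-82 - 2}}}{7564} = 2176 \cdot \frac{1}{24537} + \frac{1}{2 \left(-17 + \sqrt{-82 + \left(-7 + 5\right)}\right)} \frac{1}{7564} = \frac{2176}{24537} + \frac{1}{2 \left(-17 + \sqrt{-82 - 2}\right)} \frac{1}{7564} = \frac{2176}{24537} + \frac{1}{2 \left(-17 + \sqrt{-84}\right)} \frac{1}{7564} = \frac{2176}{24537} + \frac{1}{2 \left(-17 + 2 i \sqrt{21}\right)} \frac{1}{7564} = \frac{2176}{24537} + \frac{1}{15128 \left(-17 + 2 i \sqrt{21}\right)}$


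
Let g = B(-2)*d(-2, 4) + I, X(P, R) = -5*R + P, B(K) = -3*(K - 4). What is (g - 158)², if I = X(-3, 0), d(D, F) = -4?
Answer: 54289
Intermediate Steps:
B(K) = 12 - 3*K (B(K) = -3*(-4 + K) = 12 - 3*K)
X(P, R) = P - 5*R
I = -3 (I = -3 - 5*0 = -3 + 0 = -3)
g = -75 (g = (12 - 3*(-2))*(-4) - 3 = (12 + 6)*(-4) - 3 = 18*(-4) - 3 = -72 - 3 = -75)
(g - 158)² = (-75 - 158)² = (-233)² = 54289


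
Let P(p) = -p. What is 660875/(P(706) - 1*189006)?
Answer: -660875/189712 ≈ -3.4836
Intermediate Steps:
660875/(P(706) - 1*189006) = 660875/(-1*706 - 1*189006) = 660875/(-706 - 189006) = 660875/(-189712) = 660875*(-1/189712) = -660875/189712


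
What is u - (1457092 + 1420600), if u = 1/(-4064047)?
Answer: -11695075539525/4064047 ≈ -2.8777e+6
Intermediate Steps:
u = -1/4064047 ≈ -2.4606e-7
u - (1457092 + 1420600) = -1/4064047 - (1457092 + 1420600) = -1/4064047 - 1*2877692 = -1/4064047 - 2877692 = -11695075539525/4064047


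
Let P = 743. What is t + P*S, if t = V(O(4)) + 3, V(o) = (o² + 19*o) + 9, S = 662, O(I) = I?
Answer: 491970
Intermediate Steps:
V(o) = 9 + o² + 19*o
t = 104 (t = (9 + 4² + 19*4) + 3 = (9 + 16 + 76) + 3 = 101 + 3 = 104)
t + P*S = 104 + 743*662 = 104 + 491866 = 491970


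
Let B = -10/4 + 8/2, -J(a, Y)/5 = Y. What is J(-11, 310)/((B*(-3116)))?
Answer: 775/2337 ≈ 0.33162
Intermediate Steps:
J(a, Y) = -5*Y
B = 3/2 (B = -10*¼ + 8*(½) = -5/2 + 4 = 3/2 ≈ 1.5000)
J(-11, 310)/((B*(-3116))) = (-5*310)/(((3/2)*(-3116))) = -1550/(-4674) = -1550*(-1/4674) = 775/2337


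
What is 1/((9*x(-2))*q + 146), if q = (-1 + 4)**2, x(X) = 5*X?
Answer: -1/664 ≈ -0.0015060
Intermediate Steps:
q = 9 (q = 3**2 = 9)
1/((9*x(-2))*q + 146) = 1/((9*(5*(-2)))*9 + 146) = 1/((9*(-10))*9 + 146) = 1/(-90*9 + 146) = 1/(-810 + 146) = 1/(-664) = -1/664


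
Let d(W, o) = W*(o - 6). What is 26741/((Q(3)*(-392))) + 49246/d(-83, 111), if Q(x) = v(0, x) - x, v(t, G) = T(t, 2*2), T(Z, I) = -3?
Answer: 5581963/976080 ≈ 5.7188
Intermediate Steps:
v(t, G) = -3
d(W, o) = W*(-6 + o)
Q(x) = -3 - x
26741/((Q(3)*(-392))) + 49246/d(-83, 111) = 26741/(((-3 - 1*3)*(-392))) + 49246/((-83*(-6 + 111))) = 26741/(((-3 - 3)*(-392))) + 49246/((-83*105)) = 26741/((-6*(-392))) + 49246/(-8715) = 26741/2352 + 49246*(-1/8715) = 26741*(1/2352) - 49246/8715 = 26741/2352 - 49246/8715 = 5581963/976080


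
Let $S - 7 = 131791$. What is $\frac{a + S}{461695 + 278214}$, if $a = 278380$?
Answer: $\frac{410178}{739909} \approx 0.55436$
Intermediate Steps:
$S = 131798$ ($S = 7 + 131791 = 131798$)
$\frac{a + S}{461695 + 278214} = \frac{278380 + 131798}{461695 + 278214} = \frac{410178}{739909}$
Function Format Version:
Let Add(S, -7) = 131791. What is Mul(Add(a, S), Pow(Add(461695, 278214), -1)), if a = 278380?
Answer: Rational(410178, 739909) ≈ 0.55436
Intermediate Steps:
S = 131798 (S = Add(7, 131791) = 131798)
Mul(Add(a, S), Pow(Add(461695, 278214), -1)) = Mul(Add(278380, 131798), Pow(Add(461695, 278214), -1)) = Mul(410178, Pow(739909, -1)) = Mul(410178, Rational(1, 739909)) = Rational(410178, 739909)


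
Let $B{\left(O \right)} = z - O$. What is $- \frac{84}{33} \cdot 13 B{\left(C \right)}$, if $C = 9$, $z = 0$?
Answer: $\frac{3276}{11} \approx 297.82$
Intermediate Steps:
$B{\left(O \right)} = - O$ ($B{\left(O \right)} = 0 - O = - O$)
$- \frac{84}{33} \cdot 13 B{\left(C \right)} = - \frac{84}{33} \cdot 13 \left(\left(-1\right) 9\right) = \left(-84\right) \frac{1}{33} \cdot 13 \left(-9\right) = \left(- \frac{28}{11}\right) 13 \left(-9\right) = \left(- \frac{364}{11}\right) \left(-9\right) = \frac{3276}{11}$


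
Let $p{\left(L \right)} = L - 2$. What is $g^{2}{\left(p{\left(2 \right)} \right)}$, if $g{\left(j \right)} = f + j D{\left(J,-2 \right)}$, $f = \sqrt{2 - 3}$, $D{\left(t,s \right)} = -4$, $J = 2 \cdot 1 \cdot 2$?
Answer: $-1$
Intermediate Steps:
$J = 4$ ($J = 2 \cdot 2 = 4$)
$p{\left(L \right)} = -2 + L$
$f = i$ ($f = \sqrt{-1} = i \approx 1.0 i$)
$g{\left(j \right)} = i - 4 j$ ($g{\left(j \right)} = i + j \left(-4\right) = i - 4 j$)
$g^{2}{\left(p{\left(2 \right)} \right)} = \left(i - 4 \left(-2 + 2\right)\right)^{2} = \left(i - 0\right)^{2} = \left(i + 0\right)^{2} = i^{2} = -1$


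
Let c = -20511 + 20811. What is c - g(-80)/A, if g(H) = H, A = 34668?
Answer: 2600120/8667 ≈ 300.00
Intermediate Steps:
c = 300
c - g(-80)/A = 300 - (-80)/34668 = 300 - 1*(-20/8667) = 300 + 20/8667 = 2600120/8667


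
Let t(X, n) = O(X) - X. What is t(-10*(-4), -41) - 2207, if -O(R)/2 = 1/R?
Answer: -44941/20 ≈ -2247.1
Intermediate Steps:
O(R) = -2/R
t(X, n) = -X - 2/X (t(X, n) = -2/X - X = -X - 2/X)
t(-10*(-4), -41) - 2207 = (-(-10)*(-4) - 2/((-10*(-4)))) - 2207 = (-1*40 - 2/40) - 2207 = (-40 - 2*1/40) - 2207 = (-40 - 1/20) - 2207 = -801/20 - 2207 = -44941/20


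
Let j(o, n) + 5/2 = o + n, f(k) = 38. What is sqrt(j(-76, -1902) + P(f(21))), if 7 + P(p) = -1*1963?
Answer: I*sqrt(15802)/2 ≈ 62.853*I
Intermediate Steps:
P(p) = -1970 (P(p) = -7 - 1*1963 = -7 - 1963 = -1970)
j(o, n) = -5/2 + n + o (j(o, n) = -5/2 + (o + n) = -5/2 + (n + o) = -5/2 + n + o)
sqrt(j(-76, -1902) + P(f(21))) = sqrt((-5/2 - 1902 - 76) - 1970) = sqrt(-3961/2 - 1970) = sqrt(-7901/2) = I*sqrt(15802)/2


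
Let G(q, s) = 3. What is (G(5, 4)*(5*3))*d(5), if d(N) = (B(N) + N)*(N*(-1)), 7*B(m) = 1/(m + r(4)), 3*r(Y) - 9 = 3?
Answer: -7900/7 ≈ -1128.6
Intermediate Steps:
r(Y) = 4 (r(Y) = 3 + (⅓)*3 = 3 + 1 = 4)
B(m) = 1/(7*(4 + m)) (B(m) = 1/(7*(m + 4)) = 1/(7*(4 + m)))
d(N) = -N*(N + 1/(7*(4 + N))) (d(N) = (1/(7*(4 + N)) + N)*(N*(-1)) = (N + 1/(7*(4 + N)))*(-N) = -N*(N + 1/(7*(4 + N))))
(G(5, 4)*(5*3))*d(5) = (3*(5*3))*(-1*5*(1 + 7*5*(4 + 5))/(28 + 7*5)) = (3*15)*(-1*5*(1 + 7*5*9)/(28 + 35)) = 45*(-1*5*(1 + 315)/63) = 45*(-1*5*1/63*316) = 45*(-1580/63) = -7900/7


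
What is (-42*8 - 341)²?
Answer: 458329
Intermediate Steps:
(-42*8 - 341)² = (-336 - 341)² = (-677)² = 458329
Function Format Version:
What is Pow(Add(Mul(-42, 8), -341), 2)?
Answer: 458329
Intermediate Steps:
Pow(Add(Mul(-42, 8), -341), 2) = Pow(Add(-336, -341), 2) = Pow(-677, 2) = 458329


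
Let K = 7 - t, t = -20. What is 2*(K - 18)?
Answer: 18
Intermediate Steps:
K = 27 (K = 7 - 1*(-20) = 7 + 20 = 27)
2*(K - 18) = 2*(27 - 18) = 2*9 = 18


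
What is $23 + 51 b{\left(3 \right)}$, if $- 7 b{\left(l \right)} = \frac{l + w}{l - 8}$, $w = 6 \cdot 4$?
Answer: $\frac{2182}{35} \approx 62.343$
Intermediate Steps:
$w = 24$
$b{\left(l \right)} = - \frac{24 + l}{7 \left(-8 + l\right)}$ ($b{\left(l \right)} = - \frac{\left(l + 24\right) \frac{1}{l - 8}}{7} = - \frac{\left(24 + l\right) \frac{1}{-8 + l}}{7} = - \frac{\frac{1}{-8 + l} \left(24 + l\right)}{7} = - \frac{24 + l}{7 \left(-8 + l\right)}$)
$23 + 51 b{\left(3 \right)} = 23 + 51 \frac{-24 - 3}{7 \left(-8 + 3\right)} = 23 + 51 \frac{-24 - 3}{7 \left(-5\right)} = 23 + 51 \cdot \frac{1}{7} \left(- \frac{1}{5}\right) \left(-27\right) = 23 + 51 \cdot \frac{27}{35} = 23 + \frac{1377}{35} = \frac{2182}{35}$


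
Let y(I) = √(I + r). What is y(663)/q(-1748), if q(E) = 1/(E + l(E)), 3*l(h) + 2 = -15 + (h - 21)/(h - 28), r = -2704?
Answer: -9341767*I*√2041/5328 ≈ -79211.0*I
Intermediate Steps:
l(h) = -17/3 + (-21 + h)/(3*(-28 + h)) (l(h) = -⅔ + (-15 + (h - 21)/(h - 28))/3 = -⅔ + (-15 + (-21 + h)/(-28 + h))/3 = -⅔ + (-5 + (-21 + h)/(3*(-28 + h))) = -17/3 + (-21 + h)/(3*(-28 + h)))
y(I) = √(-2704 + I) (y(I) = √(I - 2704) = √(-2704 + I))
q(E) = 1/(E + (455 - 16*E)/(3*(-28 + E)))
y(663)/q(-1748) = √(-2704 + 663)/((3*(-28 - 1748)/(455 - 100*(-1748) + 3*(-1748)²))) = √(-2041)/((3*(-1776)/(455 + 174800 + 3*3055504))) = (I*√2041)/((3*(-1776)/(455 + 174800 + 9166512))) = (I*√2041)/((3*(-1776)/9341767)) = (I*√2041)/((3*(1/9341767)*(-1776))) = (I*√2041)/(-5328/9341767) = (I*√2041)*(-9341767/5328) = -9341767*I*√2041/5328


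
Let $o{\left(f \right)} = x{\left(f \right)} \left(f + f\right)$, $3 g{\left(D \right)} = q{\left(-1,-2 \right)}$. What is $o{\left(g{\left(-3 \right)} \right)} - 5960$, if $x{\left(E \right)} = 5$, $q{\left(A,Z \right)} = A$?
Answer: $- \frac{17890}{3} \approx -5963.3$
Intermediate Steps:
$g{\left(D \right)} = - \frac{1}{3}$ ($g{\left(D \right)} = \frac{1}{3} \left(-1\right) = - \frac{1}{3}$)
$o{\left(f \right)} = 10 f$ ($o{\left(f \right)} = 5 \left(f + f\right) = 5 \cdot 2 f = 10 f$)
$o{\left(g{\left(-3 \right)} \right)} - 5960 = 10 \left(- \frac{1}{3}\right) - 5960 = - \frac{10}{3} - 5960 = - \frac{17890}{3}$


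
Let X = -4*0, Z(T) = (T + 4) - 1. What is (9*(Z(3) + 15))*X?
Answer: 0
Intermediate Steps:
Z(T) = 3 + T (Z(T) = (4 + T) - 1 = 3 + T)
X = 0
(9*(Z(3) + 15))*X = (9*((3 + 3) + 15))*0 = (9*(6 + 15))*0 = (9*21)*0 = 189*0 = 0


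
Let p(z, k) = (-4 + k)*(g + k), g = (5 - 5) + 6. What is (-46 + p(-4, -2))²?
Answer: 4900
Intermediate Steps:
g = 6 (g = 0 + 6 = 6)
p(z, k) = (-4 + k)*(6 + k)
(-46 + p(-4, -2))² = (-46 + (-24 + (-2)² + 2*(-2)))² = (-46 + (-24 + 4 - 4))² = (-46 - 24)² = (-70)² = 4900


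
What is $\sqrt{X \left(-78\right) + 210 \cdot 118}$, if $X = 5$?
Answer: $3 \sqrt{2710} \approx 156.17$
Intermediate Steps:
$\sqrt{X \left(-78\right) + 210 \cdot 118} = \sqrt{5 \left(-78\right) + 210 \cdot 118} = \sqrt{-390 + 24780} = \sqrt{24390} = 3 \sqrt{2710}$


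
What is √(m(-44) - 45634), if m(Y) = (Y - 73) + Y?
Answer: I*√45795 ≈ 214.0*I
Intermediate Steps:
m(Y) = -73 + 2*Y (m(Y) = (-73 + Y) + Y = -73 + 2*Y)
√(m(-44) - 45634) = √((-73 + 2*(-44)) - 45634) = √((-73 - 88) - 45634) = √(-161 - 45634) = √(-45795) = I*√45795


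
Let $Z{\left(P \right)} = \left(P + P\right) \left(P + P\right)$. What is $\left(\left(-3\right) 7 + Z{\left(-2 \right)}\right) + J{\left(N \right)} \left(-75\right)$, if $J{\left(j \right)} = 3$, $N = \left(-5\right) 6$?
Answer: $-230$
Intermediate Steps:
$N = -30$
$Z{\left(P \right)} = 4 P^{2}$ ($Z{\left(P \right)} = 2 P 2 P = 4 P^{2}$)
$\left(\left(-3\right) 7 + Z{\left(-2 \right)}\right) + J{\left(N \right)} \left(-75\right) = \left(\left(-3\right) 7 + 4 \left(-2\right)^{2}\right) + 3 \left(-75\right) = \left(-21 + 4 \cdot 4\right) - 225 = \left(-21 + 16\right) - 225 = -5 - 225 = -230$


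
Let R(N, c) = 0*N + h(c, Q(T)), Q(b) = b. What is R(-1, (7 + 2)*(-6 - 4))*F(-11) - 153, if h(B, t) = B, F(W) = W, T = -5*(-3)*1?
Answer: 837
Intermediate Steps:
T = 15 (T = 15*1 = 15)
R(N, c) = c (R(N, c) = 0*N + c = 0 + c = c)
R(-1, (7 + 2)*(-6 - 4))*F(-11) - 153 = ((7 + 2)*(-6 - 4))*(-11) - 153 = (9*(-10))*(-11) - 153 = -90*(-11) - 153 = 990 - 153 = 837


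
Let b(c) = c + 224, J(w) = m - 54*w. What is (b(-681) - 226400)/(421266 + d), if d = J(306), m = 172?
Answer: -226857/404914 ≈ -0.56026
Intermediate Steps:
J(w) = 172 - 54*w
b(c) = 224 + c
d = -16352 (d = 172 - 54*306 = 172 - 16524 = -16352)
(b(-681) - 226400)/(421266 + d) = ((224 - 681) - 226400)/(421266 - 16352) = (-457 - 226400)/404914 = -226857*1/404914 = -226857/404914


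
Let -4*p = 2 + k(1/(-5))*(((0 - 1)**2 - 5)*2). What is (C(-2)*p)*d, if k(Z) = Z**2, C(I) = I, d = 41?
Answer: 861/25 ≈ 34.440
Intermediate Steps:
p = -21/50 (p = -(2 + (1/(-5))**2*(((0 - 1)**2 - 5)*2))/4 = -(2 + (-1/5)**2*(((-1)**2 - 5)*2))/4 = -(2 + ((1 - 5)*2)/25)/4 = -(2 + (-4*2)/25)/4 = -(2 + (1/25)*(-8))/4 = -(2 - 8/25)/4 = -1/4*42/25 = -21/50 ≈ -0.42000)
(C(-2)*p)*d = -2*(-21/50)*41 = (21/25)*41 = 861/25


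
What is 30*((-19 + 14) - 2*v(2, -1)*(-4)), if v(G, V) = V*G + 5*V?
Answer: -1830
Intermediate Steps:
v(G, V) = 5*V + G*V (v(G, V) = G*V + 5*V = 5*V + G*V)
30*((-19 + 14) - 2*v(2, -1)*(-4)) = 30*((-19 + 14) - (-2)*(5 + 2)*(-4)) = 30*(-5 - (-2)*7*(-4)) = 30*(-5 - 2*(-7)*(-4)) = 30*(-5 + 14*(-4)) = 30*(-5 - 56) = 30*(-61) = -1830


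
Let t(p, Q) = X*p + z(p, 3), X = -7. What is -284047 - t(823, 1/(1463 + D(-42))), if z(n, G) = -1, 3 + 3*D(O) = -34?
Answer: -278285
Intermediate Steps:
D(O) = -37/3 (D(O) = -1 + (⅓)*(-34) = -1 - 34/3 = -37/3)
t(p, Q) = -1 - 7*p (t(p, Q) = -7*p - 1 = -1 - 7*p)
-284047 - t(823, 1/(1463 + D(-42))) = -284047 - (-1 - 7*823) = -284047 - (-1 - 5761) = -284047 - 1*(-5762) = -284047 + 5762 = -278285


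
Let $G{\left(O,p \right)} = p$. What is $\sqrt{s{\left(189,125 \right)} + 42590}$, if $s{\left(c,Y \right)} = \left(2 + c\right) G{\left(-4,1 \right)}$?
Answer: $\sqrt{42781} \approx 206.84$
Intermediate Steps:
$s{\left(c,Y \right)} = 2 + c$ ($s{\left(c,Y \right)} = \left(2 + c\right) 1 = 2 + c$)
$\sqrt{s{\left(189,125 \right)} + 42590} = \sqrt{\left(2 + 189\right) + 42590} = \sqrt{191 + 42590} = \sqrt{42781}$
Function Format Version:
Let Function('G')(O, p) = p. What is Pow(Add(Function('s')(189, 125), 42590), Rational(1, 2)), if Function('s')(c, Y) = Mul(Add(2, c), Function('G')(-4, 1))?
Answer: Pow(42781, Rational(1, 2)) ≈ 206.84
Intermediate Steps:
Function('s')(c, Y) = Add(2, c) (Function('s')(c, Y) = Mul(Add(2, c), 1) = Add(2, c))
Pow(Add(Function('s')(189, 125), 42590), Rational(1, 2)) = Pow(Add(Add(2, 189), 42590), Rational(1, 2)) = Pow(Add(191, 42590), Rational(1, 2)) = Pow(42781, Rational(1, 2))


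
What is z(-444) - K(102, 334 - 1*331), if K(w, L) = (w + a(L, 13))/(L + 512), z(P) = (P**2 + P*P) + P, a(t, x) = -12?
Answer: 40564266/103 ≈ 3.9383e+5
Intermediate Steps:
z(P) = P + 2*P**2 (z(P) = (P**2 + P**2) + P = 2*P**2 + P = P + 2*P**2)
K(w, L) = (-12 + w)/(512 + L) (K(w, L) = (w - 12)/(L + 512) = (-12 + w)/(512 + L))
z(-444) - K(102, 334 - 1*331) = -444*(1 + 2*(-444)) - (-12 + 102)/(512 + (334 - 1*331)) = -444*(1 - 888) - 90/(512 + (334 - 331)) = -444*(-887) - 90/(512 + 3) = 393828 - 90/515 = 393828 - 1*18/103 = 393828 - 18/103 = 40564266/103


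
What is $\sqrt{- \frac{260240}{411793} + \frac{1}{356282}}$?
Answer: $\frac{i \sqrt{13603129873561125416262}}{146714433626} \approx 0.79496 i$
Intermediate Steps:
$\sqrt{- \frac{260240}{411793} + \frac{1}{356282}} = \sqrt{- \frac{92718415887}{146714433626}} = \frac{i \sqrt{13603129873561125416262}}{146714433626}$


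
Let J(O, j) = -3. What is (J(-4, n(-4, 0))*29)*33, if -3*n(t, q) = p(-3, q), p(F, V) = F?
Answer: -2871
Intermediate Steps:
n(t, q) = 1 (n(t, q) = -⅓*(-3) = 1)
(J(-4, n(-4, 0))*29)*33 = -3*29*33 = -87*33 = -2871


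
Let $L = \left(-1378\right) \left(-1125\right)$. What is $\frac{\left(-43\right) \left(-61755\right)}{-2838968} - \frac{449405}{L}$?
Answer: $- \frac{539248103029}{440111014200} \approx -1.2253$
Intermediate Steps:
$L = 1550250$
$\frac{\left(-43\right) \left(-61755\right)}{-2838968} - \frac{449405}{L} = \frac{\left(-43\right) \left(-61755\right)}{-2838968} - \frac{449405}{1550250} = 2655465 \left(- \frac{1}{2838968}\right) - \frac{89881}{310050} = - \frac{2655465}{2838968} - \frac{89881}{310050} = - \frac{539248103029}{440111014200}$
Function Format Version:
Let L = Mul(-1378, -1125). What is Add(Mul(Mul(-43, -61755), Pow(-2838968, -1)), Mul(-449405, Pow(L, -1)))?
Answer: Rational(-539248103029, 440111014200) ≈ -1.2253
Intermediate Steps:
L = 1550250
Add(Mul(Mul(-43, -61755), Pow(-2838968, -1)), Mul(-449405, Pow(L, -1))) = Add(Mul(Mul(-43, -61755), Pow(-2838968, -1)), Mul(-449405, Pow(1550250, -1))) = Add(Mul(2655465, Rational(-1, 2838968)), Mul(-449405, Rational(1, 1550250))) = Add(Rational(-2655465, 2838968), Rational(-89881, 310050)) = Rational(-539248103029, 440111014200)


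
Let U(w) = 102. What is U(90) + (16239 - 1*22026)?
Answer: -5685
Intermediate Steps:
U(90) + (16239 - 1*22026) = 102 + (16239 - 1*22026) = 102 + (16239 - 22026) = 102 - 5787 = -5685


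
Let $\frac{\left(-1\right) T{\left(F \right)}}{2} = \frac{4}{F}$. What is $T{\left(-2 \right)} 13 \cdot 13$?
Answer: $676$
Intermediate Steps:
$T{\left(F \right)} = - \frac{8}{F}$ ($T{\left(F \right)} = - 2 \frac{4}{F} = - \frac{8}{F}$)
$T{\left(-2 \right)} 13 \cdot 13 = - \frac{8}{-2} \cdot 13 \cdot 13 = \left(-8\right) \left(- \frac{1}{2}\right) 13 \cdot 13 = 4 \cdot 13 \cdot 13 = 52 \cdot 13 = 676$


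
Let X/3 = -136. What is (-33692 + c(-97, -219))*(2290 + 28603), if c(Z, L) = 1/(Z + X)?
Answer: -525627743673/505 ≈ -1.0408e+9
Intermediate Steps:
X = -408 (X = 3*(-136) = -408)
c(Z, L) = 1/(-408 + Z) (c(Z, L) = 1/(Z - 408) = 1/(-408 + Z))
(-33692 + c(-97, -219))*(2290 + 28603) = (-33692 + 1/(-408 - 97))*(2290 + 28603) = (-33692 + 1/(-505))*30893 = (-33692 - 1/505)*30893 = -17014461/505*30893 = -525627743673/505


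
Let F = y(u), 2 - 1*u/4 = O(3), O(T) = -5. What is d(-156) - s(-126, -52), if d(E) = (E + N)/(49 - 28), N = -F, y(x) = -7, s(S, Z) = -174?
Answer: 3505/21 ≈ 166.90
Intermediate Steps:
u = 28 (u = 8 - 4*(-5) = 8 + 20 = 28)
F = -7
N = 7 (N = -1*(-7) = 7)
d(E) = 1/3 + E/21 (d(E) = (E + 7)/(49 - 28) = (7 + E)/21 = (7 + E)*(1/21) = 1/3 + E/21)
d(-156) - s(-126, -52) = (1/3 + (1/21)*(-156)) - 1*(-174) = (1/3 - 52/7) + 174 = -149/21 + 174 = 3505/21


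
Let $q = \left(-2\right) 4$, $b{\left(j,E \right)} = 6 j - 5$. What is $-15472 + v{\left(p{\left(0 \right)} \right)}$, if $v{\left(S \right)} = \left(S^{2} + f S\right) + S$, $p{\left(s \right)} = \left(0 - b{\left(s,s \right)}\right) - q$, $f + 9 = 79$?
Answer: $-14380$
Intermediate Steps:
$f = 70$ ($f = -9 + 79 = 70$)
$b{\left(j,E \right)} = -5 + 6 j$
$q = -8$
$p{\left(s \right)} = 13 - 6 s$ ($p{\left(s \right)} = \left(0 - \left(-5 + 6 s\right)\right) - -8 = \left(0 - \left(-5 + 6 s\right)\right) + 8 = \left(5 - 6 s\right) + 8 = 13 - 6 s$)
$v{\left(S \right)} = S^{2} + 71 S$ ($v{\left(S \right)} = \left(S^{2} + 70 S\right) + S = S^{2} + 71 S$)
$-15472 + v{\left(p{\left(0 \right)} \right)} = -15472 + \left(13 - 0\right) \left(71 + \left(13 - 0\right)\right) = -15472 + \left(13 + 0\right) \left(71 + \left(13 + 0\right)\right) = -15472 + 13 \left(71 + 13\right) = -15472 + 13 \cdot 84 = -15472 + 1092 = -14380$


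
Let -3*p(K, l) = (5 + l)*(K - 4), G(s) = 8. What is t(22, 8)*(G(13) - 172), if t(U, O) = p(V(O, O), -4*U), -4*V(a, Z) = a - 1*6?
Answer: 20418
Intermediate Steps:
V(a, Z) = 3/2 - a/4 (V(a, Z) = -(a - 1*6)/4 = -(a - 6)/4 = -(-6 + a)/4 = 3/2 - a/4)
p(K, l) = -(-4 + K)*(5 + l)/3 (p(K, l) = -(5 + l)*(K - 4)/3 = -(5 + l)*(-4 + K)/3 = -(-4 + K)*(5 + l)/3)
t(U, O) = 25/6 - 16*U/3 + 5*O/12 + 4*U*(3/2 - O/4)/3 (t(U, O) = 20/3 - 5*(3/2 - O/4)/3 + 4*(-4*U)/3 - (3/2 - O/4)*(-4*U)/3 = 20/3 + (-5/2 + 5*O/12) - 16*U/3 + 4*U*(3/2 - O/4)/3 = 25/6 - 16*U/3 + 5*O/12 + 4*U*(3/2 - O/4)/3)
t(22, 8)*(G(13) - 172) = (25/6 - 10/3*22 + (5/12)*8 - ⅓*8*22)*(8 - 172) = (25/6 - 220/3 + 10/3 - 176/3)*(-164) = -249/2*(-164) = 20418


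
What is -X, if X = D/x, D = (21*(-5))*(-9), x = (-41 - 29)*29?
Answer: 27/58 ≈ 0.46552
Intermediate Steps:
x = -2030 (x = -70*29 = -2030)
D = 945 (D = -105*(-9) = 945)
X = -27/58 (X = 945/(-2030) = 945*(-1/2030) = -27/58 ≈ -0.46552)
-X = -1*(-27/58) = 27/58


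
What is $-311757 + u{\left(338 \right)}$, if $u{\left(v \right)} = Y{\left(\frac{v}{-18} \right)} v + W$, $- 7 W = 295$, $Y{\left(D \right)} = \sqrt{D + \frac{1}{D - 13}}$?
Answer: $- \frac{2182594}{7} + \frac{13 i \sqrt{13846690}}{33} \approx -3.118 \cdot 10^{5} + 1465.9 i$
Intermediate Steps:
$Y{\left(D \right)} = \sqrt{D + \frac{1}{-13 + D}}$
$W = - \frac{295}{7}$ ($W = \left(- \frac{1}{7}\right) 295 = - \frac{295}{7} \approx -42.143$)
$u{\left(v \right)} = - \frac{295}{7} + v \sqrt{\frac{1 - \frac{v \left(-13 - \frac{v}{18}\right)}{18}}{-13 - \frac{v}{18}}}$ ($u{\left(v \right)} = \sqrt{\frac{1 + \frac{v}{-18} \left(-13 + \frac{v}{-18}\right)}{-13 + \frac{v}{-18}}} v - \frac{295}{7} = \sqrt{\frac{1 + v \left(- \frac{1}{18}\right) \left(-13 + v \left(- \frac{1}{18}\right)\right)}{-13 + v \left(- \frac{1}{18}\right)}} v - \frac{295}{7} = \sqrt{\frac{1 + - \frac{v}{18} \left(-13 - \frac{v}{18}\right)}{-13 - \frac{v}{18}}} v - \frac{295}{7} = \sqrt{\frac{1 - \frac{v \left(-13 - \frac{v}{18}\right)}{18}}{-13 - \frac{v}{18}}} v - \frac{295}{7} = v \sqrt{\frac{1 - \frac{v \left(-13 - \frac{v}{18}\right)}{18}}{-13 - \frac{v}{18}}} - \frac{295}{7} = - \frac{295}{7} + v \sqrt{\frac{1 - \frac{v \left(-13 - \frac{v}{18}\right)}{18}}{-13 - \frac{v}{18}}}$)
$-311757 + u{\left(338 \right)} = -311757 - \left(\frac{295}{7} - \frac{169 \sqrt{2} \sqrt{\left(-1\right) 338 - \frac{324}{234 + 338}}}{3}\right) = -311757 - \left(\frac{295}{7} - \frac{169 \sqrt{2} \sqrt{-338 - \frac{324}{572}}}{3}\right) = -311757 - \left(\frac{295}{7} - \frac{169 \sqrt{2} \sqrt{-338 - \frac{81}{143}}}{3}\right) = -311757 - \left(\frac{295}{7} - \frac{169 \sqrt{2} \sqrt{- \frac{48415}{143}}}{3}\right) = -311757 - \left(\frac{295}{7} - \frac{169 \sqrt{2} \frac{i \sqrt{6923345}}{143}}{3}\right) = -311757 - \left(\frac{295}{7} - \frac{13 i \sqrt{13846690}}{33}\right) = - \frac{2182594}{7} + \frac{13 i \sqrt{13846690}}{33}$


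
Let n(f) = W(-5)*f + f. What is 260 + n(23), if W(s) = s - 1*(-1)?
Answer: 191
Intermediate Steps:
W(s) = 1 + s (W(s) = s + 1 = 1 + s)
n(f) = -3*f (n(f) = (1 - 5)*f + f = -4*f + f = -3*f)
260 + n(23) = 260 - 3*23 = 260 - 69 = 191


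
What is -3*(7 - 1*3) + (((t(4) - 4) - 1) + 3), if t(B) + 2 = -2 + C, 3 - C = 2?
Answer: -17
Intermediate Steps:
C = 1 (C = 3 - 1*2 = 3 - 2 = 1)
t(B) = -3 (t(B) = -2 + (-2 + 1) = -2 - 1 = -3)
-3*(7 - 1*3) + (((t(4) - 4) - 1) + 3) = -3*(7 - 1*3) + (((-3 - 4) - 1) + 3) = -3*(7 - 3) + ((-7 - 1) + 3) = -3*4 + (-8 + 3) = -12 - 5 = -17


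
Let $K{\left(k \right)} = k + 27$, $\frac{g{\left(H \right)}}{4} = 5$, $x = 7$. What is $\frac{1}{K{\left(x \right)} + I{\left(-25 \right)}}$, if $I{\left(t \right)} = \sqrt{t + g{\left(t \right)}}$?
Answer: $\frac{34}{1161} - \frac{i \sqrt{5}}{1161} \approx 0.029285 - 0.001926 i$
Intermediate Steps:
$g{\left(H \right)} = 20$ ($g{\left(H \right)} = 4 \cdot 5 = 20$)
$I{\left(t \right)} = \sqrt{20 + t}$ ($I{\left(t \right)} = \sqrt{t + 20} = \sqrt{20 + t}$)
$K{\left(k \right)} = 27 + k$
$\frac{1}{K{\left(x \right)} + I{\left(-25 \right)}} = \frac{1}{\left(27 + 7\right) + \sqrt{20 - 25}} = \frac{1}{34 + \sqrt{-5}} = \frac{1}{34 + i \sqrt{5}}$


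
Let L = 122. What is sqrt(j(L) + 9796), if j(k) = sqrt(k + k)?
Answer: sqrt(9796 + 2*sqrt(61)) ≈ 99.054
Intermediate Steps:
j(k) = sqrt(2)*sqrt(k) (j(k) = sqrt(2*k) = sqrt(2)*sqrt(k))
sqrt(j(L) + 9796) = sqrt(sqrt(2)*sqrt(122) + 9796) = sqrt(2*sqrt(61) + 9796) = sqrt(9796 + 2*sqrt(61))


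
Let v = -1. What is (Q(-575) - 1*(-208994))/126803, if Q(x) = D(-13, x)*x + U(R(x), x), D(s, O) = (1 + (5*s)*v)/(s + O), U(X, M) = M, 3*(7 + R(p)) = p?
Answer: 20431387/12426694 ≈ 1.6442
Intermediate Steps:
R(p) = -7 + p/3
D(s, O) = (1 - 5*s)/(O + s) (D(s, O) = (1 + (5*s)*(-1))/(s + O) = (1 - 5*s)/(O + s))
Q(x) = x + 66*x/(-13 + x) (Q(x) = ((1 - 5*(-13))/(x - 13))*x + x = ((1 + 65)/(-13 + x))*x + x = (66/(-13 + x))*x + x = 66*x/(-13 + x) + x = x + 66*x/(-13 + x))
(Q(-575) - 1*(-208994))/126803 = (-575*(53 - 575)/(-13 - 575) - 1*(-208994))/126803 = (-575*(-522)/(-588) + 208994)*(1/126803) = (-575*(-1/588)*(-522) + 208994)*(1/126803) = (-50025/98 + 208994)*(1/126803) = (20431387/98)*(1/126803) = 20431387/12426694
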